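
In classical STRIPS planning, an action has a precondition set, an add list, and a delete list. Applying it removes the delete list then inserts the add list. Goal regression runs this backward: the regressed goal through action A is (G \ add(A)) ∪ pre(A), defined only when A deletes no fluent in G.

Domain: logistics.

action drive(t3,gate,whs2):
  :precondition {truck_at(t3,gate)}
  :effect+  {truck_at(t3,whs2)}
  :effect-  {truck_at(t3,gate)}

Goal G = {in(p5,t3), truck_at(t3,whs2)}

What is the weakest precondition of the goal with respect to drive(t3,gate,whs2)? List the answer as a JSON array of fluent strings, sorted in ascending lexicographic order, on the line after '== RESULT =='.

Compute (G \ add) ∪ pre:
  G ∩ del = {}  (empty — regression defined)
  G \ add = {in(p5,t3), truck_at(t3,whs2)} \ {truck_at(t3,whs2)} = {in(p5,t3)}
  ∪ pre   = {in(p5,t3)} ∪ {truck_at(t3,gate)}
          = {in(p5,t3), truck_at(t3,gate)}

== RESULT ==
["in(p5,t3)", "truck_at(t3,gate)"]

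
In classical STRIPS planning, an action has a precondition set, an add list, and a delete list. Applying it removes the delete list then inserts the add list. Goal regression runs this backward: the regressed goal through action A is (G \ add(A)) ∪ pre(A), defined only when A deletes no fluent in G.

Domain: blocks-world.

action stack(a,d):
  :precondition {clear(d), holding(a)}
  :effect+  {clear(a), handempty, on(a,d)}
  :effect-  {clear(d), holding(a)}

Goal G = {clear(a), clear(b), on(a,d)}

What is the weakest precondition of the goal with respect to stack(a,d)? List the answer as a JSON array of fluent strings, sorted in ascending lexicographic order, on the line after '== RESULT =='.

Regress:
  G ∩ del = {}  (empty — regression defined)
  G \ add = {clear(a), clear(b), on(a,d)} \ {clear(a), handempty, on(a,d)} = {clear(b)}
  ∪ pre   = {clear(b)} ∪ {clear(d), holding(a)}
          = {clear(b), clear(d), holding(a)}

== RESULT ==
["clear(b)", "clear(d)", "holding(a)"]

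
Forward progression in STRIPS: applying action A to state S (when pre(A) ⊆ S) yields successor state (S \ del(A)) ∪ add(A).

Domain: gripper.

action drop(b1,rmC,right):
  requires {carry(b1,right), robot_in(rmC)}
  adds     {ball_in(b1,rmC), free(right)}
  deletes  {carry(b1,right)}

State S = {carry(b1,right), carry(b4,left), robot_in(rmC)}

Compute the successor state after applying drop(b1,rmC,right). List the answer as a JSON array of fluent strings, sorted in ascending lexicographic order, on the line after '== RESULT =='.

Compute (S \ del) ∪ add:
  pre ⊆ S: {carry(b1,right), robot_in(rmC)} ⊆ S  — applicable
  S \ del = {carry(b4,left), robot_in(rmC)}
  ∪ add   = {ball_in(b1,rmC), carry(b4,left), free(right), robot_in(rmC)}

== RESULT ==
["ball_in(b1,rmC)", "carry(b4,left)", "free(right)", "robot_in(rmC)"]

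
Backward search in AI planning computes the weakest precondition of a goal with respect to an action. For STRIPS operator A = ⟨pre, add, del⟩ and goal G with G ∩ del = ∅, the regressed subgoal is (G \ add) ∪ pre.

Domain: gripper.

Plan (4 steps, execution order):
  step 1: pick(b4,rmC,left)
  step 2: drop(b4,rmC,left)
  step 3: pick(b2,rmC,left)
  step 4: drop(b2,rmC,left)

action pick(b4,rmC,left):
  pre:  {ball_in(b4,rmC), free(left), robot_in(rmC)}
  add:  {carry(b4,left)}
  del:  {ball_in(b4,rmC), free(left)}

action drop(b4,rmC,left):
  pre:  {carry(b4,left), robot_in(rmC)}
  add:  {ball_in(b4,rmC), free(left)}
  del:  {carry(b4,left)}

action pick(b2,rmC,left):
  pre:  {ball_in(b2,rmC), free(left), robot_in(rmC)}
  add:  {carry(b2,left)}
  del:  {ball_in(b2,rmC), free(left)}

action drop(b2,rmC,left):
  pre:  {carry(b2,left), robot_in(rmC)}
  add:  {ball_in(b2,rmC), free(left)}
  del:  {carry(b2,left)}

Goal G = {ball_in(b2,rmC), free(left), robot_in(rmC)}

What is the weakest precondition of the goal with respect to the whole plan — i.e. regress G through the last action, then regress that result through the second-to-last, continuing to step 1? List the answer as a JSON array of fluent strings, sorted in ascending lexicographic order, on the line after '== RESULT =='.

Work backward from the goal:
  through step 4 (drop(b2,rmC,left)): drop {ball_in(b2,rmC), free(left)}, keep {robot_in(rmC)}, require {carry(b2,left), robot_in(rmC)}
    → {carry(b2,left), robot_in(rmC)}
  through step 3 (pick(b2,rmC,left)): drop {carry(b2,left)}, keep {robot_in(rmC)}, require {ball_in(b2,rmC), free(left), robot_in(rmC)}
    → {ball_in(b2,rmC), free(left), robot_in(rmC)}
  through step 2 (drop(b4,rmC,left)): drop {free(left)}, keep {ball_in(b2,rmC), robot_in(rmC)}, require {carry(b4,left), robot_in(rmC)}
    → {ball_in(b2,rmC), carry(b4,left), robot_in(rmC)}
  through step 1 (pick(b4,rmC,left)): drop {carry(b4,left)}, keep {ball_in(b2,rmC), robot_in(rmC)}, require {ball_in(b4,rmC), free(left), robot_in(rmC)}
    → {ball_in(b2,rmC), ball_in(b4,rmC), free(left), robot_in(rmC)}

== RESULT ==
["ball_in(b2,rmC)", "ball_in(b4,rmC)", "free(left)", "robot_in(rmC)"]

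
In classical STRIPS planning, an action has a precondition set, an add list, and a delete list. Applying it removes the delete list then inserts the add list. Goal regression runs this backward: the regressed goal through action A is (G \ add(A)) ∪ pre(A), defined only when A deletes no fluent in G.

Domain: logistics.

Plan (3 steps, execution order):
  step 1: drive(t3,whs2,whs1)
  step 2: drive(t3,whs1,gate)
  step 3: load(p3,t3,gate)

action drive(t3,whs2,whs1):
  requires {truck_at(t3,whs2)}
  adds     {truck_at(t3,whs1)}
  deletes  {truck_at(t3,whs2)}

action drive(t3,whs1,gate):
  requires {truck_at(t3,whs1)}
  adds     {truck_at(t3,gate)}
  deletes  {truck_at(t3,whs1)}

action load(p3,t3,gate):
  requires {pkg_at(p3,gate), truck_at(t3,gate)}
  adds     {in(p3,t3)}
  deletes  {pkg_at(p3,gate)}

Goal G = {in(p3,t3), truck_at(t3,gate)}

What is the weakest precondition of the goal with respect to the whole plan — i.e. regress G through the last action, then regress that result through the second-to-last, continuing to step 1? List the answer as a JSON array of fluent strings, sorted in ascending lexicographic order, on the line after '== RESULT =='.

Regress step by step:
  through step 3 (load(p3,t3,gate)): drop {in(p3,t3)}, keep {truck_at(t3,gate)}, require {pkg_at(p3,gate), truck_at(t3,gate)}
    → {pkg_at(p3,gate), truck_at(t3,gate)}
  through step 2 (drive(t3,whs1,gate)): drop {truck_at(t3,gate)}, keep {pkg_at(p3,gate)}, require {truck_at(t3,whs1)}
    → {pkg_at(p3,gate), truck_at(t3,whs1)}
  through step 1 (drive(t3,whs2,whs1)): drop {truck_at(t3,whs1)}, keep {pkg_at(p3,gate)}, require {truck_at(t3,whs2)}
    → {pkg_at(p3,gate), truck_at(t3,whs2)}

== RESULT ==
["pkg_at(p3,gate)", "truck_at(t3,whs2)"]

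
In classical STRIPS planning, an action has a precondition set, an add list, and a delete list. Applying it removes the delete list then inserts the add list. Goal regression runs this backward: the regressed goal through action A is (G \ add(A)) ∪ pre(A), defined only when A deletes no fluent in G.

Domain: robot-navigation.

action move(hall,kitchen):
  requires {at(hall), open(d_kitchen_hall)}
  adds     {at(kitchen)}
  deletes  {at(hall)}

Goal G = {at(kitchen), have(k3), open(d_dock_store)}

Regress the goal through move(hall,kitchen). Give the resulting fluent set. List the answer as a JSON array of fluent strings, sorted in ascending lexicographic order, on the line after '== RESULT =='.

Regress:
  G ∩ del = {}  (empty — regression defined)
  G \ add = {at(kitchen), have(k3), open(d_dock_store)} \ {at(kitchen)} = {have(k3), open(d_dock_store)}
  ∪ pre   = {have(k3), open(d_dock_store)} ∪ {at(hall), open(d_kitchen_hall)}
          = {at(hall), have(k3), open(d_dock_store), open(d_kitchen_hall)}

== RESULT ==
["at(hall)", "have(k3)", "open(d_dock_store)", "open(d_kitchen_hall)"]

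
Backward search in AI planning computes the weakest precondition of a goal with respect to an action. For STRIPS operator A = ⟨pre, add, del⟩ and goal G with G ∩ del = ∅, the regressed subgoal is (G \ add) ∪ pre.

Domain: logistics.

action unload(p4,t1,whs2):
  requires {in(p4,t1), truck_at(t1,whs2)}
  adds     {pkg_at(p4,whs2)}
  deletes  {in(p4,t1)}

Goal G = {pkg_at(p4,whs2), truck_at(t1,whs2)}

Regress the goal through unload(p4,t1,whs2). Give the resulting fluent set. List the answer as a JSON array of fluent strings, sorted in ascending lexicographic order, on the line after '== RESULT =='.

Compute (G \ add) ∪ pre:
  G ∩ del = {}  (empty — regression defined)
  G \ add = {pkg_at(p4,whs2), truck_at(t1,whs2)} \ {pkg_at(p4,whs2)} = {truck_at(t1,whs2)}
  ∪ pre   = {truck_at(t1,whs2)} ∪ {in(p4,t1), truck_at(t1,whs2)}
          = {in(p4,t1), truck_at(t1,whs2)}

== RESULT ==
["in(p4,t1)", "truck_at(t1,whs2)"]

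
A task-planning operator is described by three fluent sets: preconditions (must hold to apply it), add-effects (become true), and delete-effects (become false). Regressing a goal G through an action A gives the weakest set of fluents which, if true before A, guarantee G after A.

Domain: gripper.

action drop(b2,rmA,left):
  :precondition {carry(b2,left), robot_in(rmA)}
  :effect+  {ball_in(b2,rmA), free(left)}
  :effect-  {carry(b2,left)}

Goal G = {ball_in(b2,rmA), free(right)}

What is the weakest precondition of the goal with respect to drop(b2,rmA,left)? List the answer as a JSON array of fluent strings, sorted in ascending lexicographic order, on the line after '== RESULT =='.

Regress:
  G ∩ del = {}  (empty — regression defined)
  G \ add = {ball_in(b2,rmA), free(right)} \ {ball_in(b2,rmA), free(left)} = {free(right)}
  ∪ pre   = {free(right)} ∪ {carry(b2,left), robot_in(rmA)}
          = {carry(b2,left), free(right), robot_in(rmA)}

== RESULT ==
["carry(b2,left)", "free(right)", "robot_in(rmA)"]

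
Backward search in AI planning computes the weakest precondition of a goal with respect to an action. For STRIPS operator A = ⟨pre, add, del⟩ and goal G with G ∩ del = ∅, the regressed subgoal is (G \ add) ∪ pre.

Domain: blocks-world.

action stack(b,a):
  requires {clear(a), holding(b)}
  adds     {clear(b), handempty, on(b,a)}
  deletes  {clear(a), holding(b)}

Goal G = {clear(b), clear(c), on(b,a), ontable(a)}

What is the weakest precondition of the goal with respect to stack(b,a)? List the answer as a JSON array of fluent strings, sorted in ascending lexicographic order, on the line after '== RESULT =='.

Compute (G \ add) ∪ pre:
  G ∩ del = {}  (empty — regression defined)
  G \ add = {clear(b), clear(c), on(b,a), ontable(a)} \ {clear(b), handempty, on(b,a)} = {clear(c), ontable(a)}
  ∪ pre   = {clear(c), ontable(a)} ∪ {clear(a), holding(b)}
          = {clear(a), clear(c), holding(b), ontable(a)}

== RESULT ==
["clear(a)", "clear(c)", "holding(b)", "ontable(a)"]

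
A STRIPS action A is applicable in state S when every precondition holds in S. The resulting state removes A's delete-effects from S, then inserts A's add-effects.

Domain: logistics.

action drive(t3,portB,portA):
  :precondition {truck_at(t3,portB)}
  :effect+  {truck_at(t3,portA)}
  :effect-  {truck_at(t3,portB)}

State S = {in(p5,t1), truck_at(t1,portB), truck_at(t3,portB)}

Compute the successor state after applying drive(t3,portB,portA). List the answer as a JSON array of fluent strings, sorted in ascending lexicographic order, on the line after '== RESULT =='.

Progress:
  pre ⊆ S: {truck_at(t3,portB)} ⊆ S  — applicable
  S \ del = {in(p5,t1), truck_at(t1,portB)}
  ∪ add   = {in(p5,t1), truck_at(t1,portB), truck_at(t3,portA)}

== RESULT ==
["in(p5,t1)", "truck_at(t1,portB)", "truck_at(t3,portA)"]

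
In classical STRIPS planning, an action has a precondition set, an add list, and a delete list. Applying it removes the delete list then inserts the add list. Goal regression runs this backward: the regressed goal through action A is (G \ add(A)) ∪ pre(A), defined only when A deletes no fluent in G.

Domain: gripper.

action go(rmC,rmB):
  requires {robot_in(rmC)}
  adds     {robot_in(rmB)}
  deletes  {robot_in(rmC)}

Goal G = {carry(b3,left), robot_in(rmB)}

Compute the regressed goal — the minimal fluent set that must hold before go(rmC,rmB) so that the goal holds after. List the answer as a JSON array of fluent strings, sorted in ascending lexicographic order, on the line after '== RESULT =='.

Regress:
  G ∩ del = {}  (empty — regression defined)
  G \ add = {carry(b3,left), robot_in(rmB)} \ {robot_in(rmB)} = {carry(b3,left)}
  ∪ pre   = {carry(b3,left)} ∪ {robot_in(rmC)}
          = {carry(b3,left), robot_in(rmC)}

== RESULT ==
["carry(b3,left)", "robot_in(rmC)"]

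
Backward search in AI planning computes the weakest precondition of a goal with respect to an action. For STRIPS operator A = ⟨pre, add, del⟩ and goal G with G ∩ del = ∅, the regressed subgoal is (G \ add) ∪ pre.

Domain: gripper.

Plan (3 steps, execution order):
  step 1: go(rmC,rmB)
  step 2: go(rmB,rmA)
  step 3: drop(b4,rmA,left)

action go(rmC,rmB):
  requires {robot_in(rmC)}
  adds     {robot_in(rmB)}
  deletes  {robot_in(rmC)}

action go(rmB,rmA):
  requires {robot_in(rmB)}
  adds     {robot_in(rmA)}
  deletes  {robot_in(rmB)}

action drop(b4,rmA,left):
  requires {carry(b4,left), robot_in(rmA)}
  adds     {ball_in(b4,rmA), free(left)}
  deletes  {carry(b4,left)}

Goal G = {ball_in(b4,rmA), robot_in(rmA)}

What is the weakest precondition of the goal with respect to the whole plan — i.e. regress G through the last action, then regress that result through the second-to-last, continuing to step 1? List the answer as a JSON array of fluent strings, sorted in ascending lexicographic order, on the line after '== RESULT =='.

Work backward from the goal:
  through step 3 (drop(b4,rmA,left)): drop {ball_in(b4,rmA)}, keep {robot_in(rmA)}, require {carry(b4,left), robot_in(rmA)}
    → {carry(b4,left), robot_in(rmA)}
  through step 2 (go(rmB,rmA)): drop {robot_in(rmA)}, keep {carry(b4,left)}, require {robot_in(rmB)}
    → {carry(b4,left), robot_in(rmB)}
  through step 1 (go(rmC,rmB)): drop {robot_in(rmB)}, keep {carry(b4,left)}, require {robot_in(rmC)}
    → {carry(b4,left), robot_in(rmC)}

== RESULT ==
["carry(b4,left)", "robot_in(rmC)"]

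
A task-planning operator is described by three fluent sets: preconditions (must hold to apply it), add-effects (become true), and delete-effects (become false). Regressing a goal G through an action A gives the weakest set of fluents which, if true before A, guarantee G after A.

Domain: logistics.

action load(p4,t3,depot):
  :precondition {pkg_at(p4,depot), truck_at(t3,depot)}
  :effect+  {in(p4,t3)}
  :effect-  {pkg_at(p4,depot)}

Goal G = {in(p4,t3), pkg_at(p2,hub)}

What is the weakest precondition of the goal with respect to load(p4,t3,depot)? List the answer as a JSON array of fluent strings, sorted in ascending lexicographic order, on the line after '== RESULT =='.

Regress:
  G ∩ del = {}  (empty — regression defined)
  G \ add = {in(p4,t3), pkg_at(p2,hub)} \ {in(p4,t3)} = {pkg_at(p2,hub)}
  ∪ pre   = {pkg_at(p2,hub)} ∪ {pkg_at(p4,depot), truck_at(t3,depot)}
          = {pkg_at(p2,hub), pkg_at(p4,depot), truck_at(t3,depot)}

== RESULT ==
["pkg_at(p2,hub)", "pkg_at(p4,depot)", "truck_at(t3,depot)"]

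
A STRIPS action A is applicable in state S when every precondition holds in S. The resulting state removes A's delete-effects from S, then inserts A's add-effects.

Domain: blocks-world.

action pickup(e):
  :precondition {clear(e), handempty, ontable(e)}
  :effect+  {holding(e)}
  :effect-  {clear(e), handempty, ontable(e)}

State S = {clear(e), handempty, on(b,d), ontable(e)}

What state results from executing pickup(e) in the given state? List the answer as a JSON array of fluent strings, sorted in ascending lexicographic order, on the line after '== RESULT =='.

Progress:
  pre ⊆ S: {clear(e), handempty, ontable(e)} ⊆ S  — applicable
  S \ del = {on(b,d)}
  ∪ add   = {holding(e), on(b,d)}

== RESULT ==
["holding(e)", "on(b,d)"]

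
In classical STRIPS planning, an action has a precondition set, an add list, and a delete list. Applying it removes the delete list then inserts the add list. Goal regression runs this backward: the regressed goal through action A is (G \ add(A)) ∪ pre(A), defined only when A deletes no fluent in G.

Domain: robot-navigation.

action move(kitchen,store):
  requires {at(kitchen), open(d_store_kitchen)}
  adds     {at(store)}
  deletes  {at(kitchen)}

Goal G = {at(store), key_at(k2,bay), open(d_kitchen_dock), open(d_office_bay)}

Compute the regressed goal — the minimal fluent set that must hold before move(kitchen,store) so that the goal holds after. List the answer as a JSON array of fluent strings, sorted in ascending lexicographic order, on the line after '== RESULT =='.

Compute (G \ add) ∪ pre:
  G ∩ del = {}  (empty — regression defined)
  G \ add = {at(store), key_at(k2,bay), open(d_kitchen_dock), open(d_office_bay)} \ {at(store)} = {key_at(k2,bay), open(d_kitchen_dock), open(d_office_bay)}
  ∪ pre   = {key_at(k2,bay), open(d_kitchen_dock), open(d_office_bay)} ∪ {at(kitchen), open(d_store_kitchen)}
          = {at(kitchen), key_at(k2,bay), open(d_kitchen_dock), open(d_office_bay), open(d_store_kitchen)}

== RESULT ==
["at(kitchen)", "key_at(k2,bay)", "open(d_kitchen_dock)", "open(d_office_bay)", "open(d_store_kitchen)"]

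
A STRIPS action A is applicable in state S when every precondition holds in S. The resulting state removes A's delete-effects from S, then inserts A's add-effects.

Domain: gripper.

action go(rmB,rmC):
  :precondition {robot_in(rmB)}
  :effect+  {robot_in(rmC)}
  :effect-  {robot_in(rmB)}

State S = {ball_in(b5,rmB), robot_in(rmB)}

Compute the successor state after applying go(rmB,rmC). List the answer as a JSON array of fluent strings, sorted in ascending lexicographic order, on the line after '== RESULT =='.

Progress:
  pre ⊆ S: {robot_in(rmB)} ⊆ S  — applicable
  S \ del = {ball_in(b5,rmB)}
  ∪ add   = {ball_in(b5,rmB), robot_in(rmC)}

== RESULT ==
["ball_in(b5,rmB)", "robot_in(rmC)"]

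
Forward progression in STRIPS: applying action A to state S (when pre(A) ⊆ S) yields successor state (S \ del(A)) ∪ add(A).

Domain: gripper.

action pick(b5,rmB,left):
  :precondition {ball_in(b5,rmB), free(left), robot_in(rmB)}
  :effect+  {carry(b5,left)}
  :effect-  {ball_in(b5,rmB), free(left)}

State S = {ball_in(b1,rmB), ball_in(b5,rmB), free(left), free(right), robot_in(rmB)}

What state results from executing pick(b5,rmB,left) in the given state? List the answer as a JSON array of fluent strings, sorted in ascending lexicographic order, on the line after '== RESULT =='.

Progress:
  pre ⊆ S: {ball_in(b5,rmB), free(left), robot_in(rmB)} ⊆ S  — applicable
  S \ del = {ball_in(b1,rmB), free(right), robot_in(rmB)}
  ∪ add   = {ball_in(b1,rmB), carry(b5,left), free(right), robot_in(rmB)}

== RESULT ==
["ball_in(b1,rmB)", "carry(b5,left)", "free(right)", "robot_in(rmB)"]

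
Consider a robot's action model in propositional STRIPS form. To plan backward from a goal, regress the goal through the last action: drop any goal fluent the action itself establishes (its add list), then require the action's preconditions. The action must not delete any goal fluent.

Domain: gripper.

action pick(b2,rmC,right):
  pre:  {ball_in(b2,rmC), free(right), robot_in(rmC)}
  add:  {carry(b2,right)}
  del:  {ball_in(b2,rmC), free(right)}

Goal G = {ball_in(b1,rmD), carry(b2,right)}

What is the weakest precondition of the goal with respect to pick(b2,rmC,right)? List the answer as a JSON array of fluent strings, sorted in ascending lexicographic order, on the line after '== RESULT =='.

Regress:
  G ∩ del = {}  (empty — regression defined)
  G \ add = {ball_in(b1,rmD), carry(b2,right)} \ {carry(b2,right)} = {ball_in(b1,rmD)}
  ∪ pre   = {ball_in(b1,rmD)} ∪ {ball_in(b2,rmC), free(right), robot_in(rmC)}
          = {ball_in(b1,rmD), ball_in(b2,rmC), free(right), robot_in(rmC)}

== RESULT ==
["ball_in(b1,rmD)", "ball_in(b2,rmC)", "free(right)", "robot_in(rmC)"]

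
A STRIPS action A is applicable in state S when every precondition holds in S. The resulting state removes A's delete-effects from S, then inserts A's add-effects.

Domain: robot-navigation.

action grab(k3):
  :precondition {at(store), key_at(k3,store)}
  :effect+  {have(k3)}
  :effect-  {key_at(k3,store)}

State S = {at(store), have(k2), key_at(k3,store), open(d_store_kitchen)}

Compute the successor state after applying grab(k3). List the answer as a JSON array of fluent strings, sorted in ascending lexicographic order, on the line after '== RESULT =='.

Progress:
  pre ⊆ S: {at(store), key_at(k3,store)} ⊆ S  — applicable
  S \ del = {at(store), have(k2), open(d_store_kitchen)}
  ∪ add   = {at(store), have(k2), have(k3), open(d_store_kitchen)}

== RESULT ==
["at(store)", "have(k2)", "have(k3)", "open(d_store_kitchen)"]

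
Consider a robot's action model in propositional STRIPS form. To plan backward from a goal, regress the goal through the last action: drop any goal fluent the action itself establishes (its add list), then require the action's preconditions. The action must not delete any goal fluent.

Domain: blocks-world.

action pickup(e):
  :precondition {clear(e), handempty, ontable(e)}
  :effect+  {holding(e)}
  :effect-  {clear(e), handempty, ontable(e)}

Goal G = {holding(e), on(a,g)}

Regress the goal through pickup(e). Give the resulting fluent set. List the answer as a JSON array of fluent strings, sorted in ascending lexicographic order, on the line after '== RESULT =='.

Regress:
  G ∩ del = {}  (empty — regression defined)
  G \ add = {holding(e), on(a,g)} \ {holding(e)} = {on(a,g)}
  ∪ pre   = {on(a,g)} ∪ {clear(e), handempty, ontable(e)}
          = {clear(e), handempty, on(a,g), ontable(e)}

== RESULT ==
["clear(e)", "handempty", "on(a,g)", "ontable(e)"]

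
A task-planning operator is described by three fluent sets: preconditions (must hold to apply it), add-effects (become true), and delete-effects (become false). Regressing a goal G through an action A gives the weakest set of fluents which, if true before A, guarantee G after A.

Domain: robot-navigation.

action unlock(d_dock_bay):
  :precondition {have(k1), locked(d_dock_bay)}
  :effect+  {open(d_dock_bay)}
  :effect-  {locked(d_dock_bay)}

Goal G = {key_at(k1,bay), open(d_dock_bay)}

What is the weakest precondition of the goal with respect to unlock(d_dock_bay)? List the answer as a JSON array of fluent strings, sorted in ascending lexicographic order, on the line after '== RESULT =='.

Regress:
  G ∩ del = {}  (empty — regression defined)
  G \ add = {key_at(k1,bay), open(d_dock_bay)} \ {open(d_dock_bay)} = {key_at(k1,bay)}
  ∪ pre   = {key_at(k1,bay)} ∪ {have(k1), locked(d_dock_bay)}
          = {have(k1), key_at(k1,bay), locked(d_dock_bay)}

== RESULT ==
["have(k1)", "key_at(k1,bay)", "locked(d_dock_bay)"]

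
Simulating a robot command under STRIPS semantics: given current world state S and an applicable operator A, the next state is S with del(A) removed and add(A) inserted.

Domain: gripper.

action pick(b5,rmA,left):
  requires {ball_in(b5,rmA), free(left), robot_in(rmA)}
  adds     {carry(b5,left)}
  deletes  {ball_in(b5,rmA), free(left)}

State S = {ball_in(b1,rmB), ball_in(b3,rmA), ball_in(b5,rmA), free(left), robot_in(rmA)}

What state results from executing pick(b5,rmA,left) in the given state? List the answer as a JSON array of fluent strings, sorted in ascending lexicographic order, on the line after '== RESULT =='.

Compute (S \ del) ∪ add:
  pre ⊆ S: {ball_in(b5,rmA), free(left), robot_in(rmA)} ⊆ S  — applicable
  S \ del = {ball_in(b1,rmB), ball_in(b3,rmA), robot_in(rmA)}
  ∪ add   = {ball_in(b1,rmB), ball_in(b3,rmA), carry(b5,left), robot_in(rmA)}

== RESULT ==
["ball_in(b1,rmB)", "ball_in(b3,rmA)", "carry(b5,left)", "robot_in(rmA)"]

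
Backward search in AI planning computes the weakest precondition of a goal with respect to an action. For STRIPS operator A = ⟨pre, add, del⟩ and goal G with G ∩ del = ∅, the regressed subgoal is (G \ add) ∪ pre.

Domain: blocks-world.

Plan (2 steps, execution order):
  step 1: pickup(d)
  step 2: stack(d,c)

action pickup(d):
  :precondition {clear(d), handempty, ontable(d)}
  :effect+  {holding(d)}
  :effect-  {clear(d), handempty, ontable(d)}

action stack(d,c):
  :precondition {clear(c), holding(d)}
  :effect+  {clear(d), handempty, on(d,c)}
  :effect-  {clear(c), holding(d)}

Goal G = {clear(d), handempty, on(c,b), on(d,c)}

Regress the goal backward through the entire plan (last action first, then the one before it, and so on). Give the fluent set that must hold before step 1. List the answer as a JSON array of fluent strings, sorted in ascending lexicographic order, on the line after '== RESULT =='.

Regress step by step:
  through step 2 (stack(d,c)): drop {clear(d), handempty, on(d,c)}, keep {on(c,b)}, require {clear(c), holding(d)}
    → {clear(c), holding(d), on(c,b)}
  through step 1 (pickup(d)): drop {holding(d)}, keep {clear(c), on(c,b)}, require {clear(d), handempty, ontable(d)}
    → {clear(c), clear(d), handempty, on(c,b), ontable(d)}

== RESULT ==
["clear(c)", "clear(d)", "handempty", "on(c,b)", "ontable(d)"]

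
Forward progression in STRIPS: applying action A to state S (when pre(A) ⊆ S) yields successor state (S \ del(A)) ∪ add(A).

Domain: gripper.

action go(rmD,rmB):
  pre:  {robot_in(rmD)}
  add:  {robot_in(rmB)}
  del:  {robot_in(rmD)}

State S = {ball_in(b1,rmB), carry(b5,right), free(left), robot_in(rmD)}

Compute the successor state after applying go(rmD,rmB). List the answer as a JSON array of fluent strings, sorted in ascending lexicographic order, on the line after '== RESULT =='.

Compute (S \ del) ∪ add:
  pre ⊆ S: {robot_in(rmD)} ⊆ S  — applicable
  S \ del = {ball_in(b1,rmB), carry(b5,right), free(left)}
  ∪ add   = {ball_in(b1,rmB), carry(b5,right), free(left), robot_in(rmB)}

== RESULT ==
["ball_in(b1,rmB)", "carry(b5,right)", "free(left)", "robot_in(rmB)"]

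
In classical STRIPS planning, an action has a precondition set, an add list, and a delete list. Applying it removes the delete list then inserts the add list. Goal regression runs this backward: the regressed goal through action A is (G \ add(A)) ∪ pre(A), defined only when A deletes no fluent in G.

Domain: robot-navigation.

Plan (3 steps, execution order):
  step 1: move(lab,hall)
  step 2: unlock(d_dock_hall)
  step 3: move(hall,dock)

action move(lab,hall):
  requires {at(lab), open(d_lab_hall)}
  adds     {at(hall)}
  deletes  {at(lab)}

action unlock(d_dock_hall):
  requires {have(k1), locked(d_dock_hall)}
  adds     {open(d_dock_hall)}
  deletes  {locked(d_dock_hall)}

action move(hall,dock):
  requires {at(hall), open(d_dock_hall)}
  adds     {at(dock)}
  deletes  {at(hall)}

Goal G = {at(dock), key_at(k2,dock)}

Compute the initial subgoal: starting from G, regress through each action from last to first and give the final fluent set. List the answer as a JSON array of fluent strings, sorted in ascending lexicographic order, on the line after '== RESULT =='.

Regress step by step:
  through step 3 (move(hall,dock)): drop {at(dock)}, keep {key_at(k2,dock)}, require {at(hall), open(d_dock_hall)}
    → {at(hall), key_at(k2,dock), open(d_dock_hall)}
  through step 2 (unlock(d_dock_hall)): drop {open(d_dock_hall)}, keep {at(hall), key_at(k2,dock)}, require {have(k1), locked(d_dock_hall)}
    → {at(hall), have(k1), key_at(k2,dock), locked(d_dock_hall)}
  through step 1 (move(lab,hall)): drop {at(hall)}, keep {have(k1), key_at(k2,dock), locked(d_dock_hall)}, require {at(lab), open(d_lab_hall)}
    → {at(lab), have(k1), key_at(k2,dock), locked(d_dock_hall), open(d_lab_hall)}

== RESULT ==
["at(lab)", "have(k1)", "key_at(k2,dock)", "locked(d_dock_hall)", "open(d_lab_hall)"]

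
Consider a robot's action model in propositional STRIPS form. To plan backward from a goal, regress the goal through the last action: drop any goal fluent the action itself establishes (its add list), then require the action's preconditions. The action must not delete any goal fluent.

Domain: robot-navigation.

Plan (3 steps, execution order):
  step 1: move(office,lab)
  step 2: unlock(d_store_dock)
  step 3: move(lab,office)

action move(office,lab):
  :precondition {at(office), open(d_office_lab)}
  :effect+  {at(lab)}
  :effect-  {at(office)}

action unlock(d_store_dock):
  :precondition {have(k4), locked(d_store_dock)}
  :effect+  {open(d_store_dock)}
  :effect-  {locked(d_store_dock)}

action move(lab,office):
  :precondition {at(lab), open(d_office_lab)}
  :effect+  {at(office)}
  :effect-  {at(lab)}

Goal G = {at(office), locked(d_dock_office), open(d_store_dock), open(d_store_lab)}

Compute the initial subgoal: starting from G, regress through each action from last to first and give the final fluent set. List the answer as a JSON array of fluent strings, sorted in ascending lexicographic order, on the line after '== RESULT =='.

Work backward from the goal:
  through step 3 (move(lab,office)): drop {at(office)}, keep {locked(d_dock_office), open(d_store_dock), open(d_store_lab)}, require {at(lab), open(d_office_lab)}
    → {at(lab), locked(d_dock_office), open(d_office_lab), open(d_store_dock), open(d_store_lab)}
  through step 2 (unlock(d_store_dock)): drop {open(d_store_dock)}, keep {at(lab), locked(d_dock_office), open(d_office_lab), open(d_store_lab)}, require {have(k4), locked(d_store_dock)}
    → {at(lab), have(k4), locked(d_dock_office), locked(d_store_dock), open(d_office_lab), open(d_store_lab)}
  through step 1 (move(office,lab)): drop {at(lab)}, keep {have(k4), locked(d_dock_office), locked(d_store_dock), open(d_office_lab), open(d_store_lab)}, require {at(office), open(d_office_lab)}
    → {at(office), have(k4), locked(d_dock_office), locked(d_store_dock), open(d_office_lab), open(d_store_lab)}

== RESULT ==
["at(office)", "have(k4)", "locked(d_dock_office)", "locked(d_store_dock)", "open(d_office_lab)", "open(d_store_lab)"]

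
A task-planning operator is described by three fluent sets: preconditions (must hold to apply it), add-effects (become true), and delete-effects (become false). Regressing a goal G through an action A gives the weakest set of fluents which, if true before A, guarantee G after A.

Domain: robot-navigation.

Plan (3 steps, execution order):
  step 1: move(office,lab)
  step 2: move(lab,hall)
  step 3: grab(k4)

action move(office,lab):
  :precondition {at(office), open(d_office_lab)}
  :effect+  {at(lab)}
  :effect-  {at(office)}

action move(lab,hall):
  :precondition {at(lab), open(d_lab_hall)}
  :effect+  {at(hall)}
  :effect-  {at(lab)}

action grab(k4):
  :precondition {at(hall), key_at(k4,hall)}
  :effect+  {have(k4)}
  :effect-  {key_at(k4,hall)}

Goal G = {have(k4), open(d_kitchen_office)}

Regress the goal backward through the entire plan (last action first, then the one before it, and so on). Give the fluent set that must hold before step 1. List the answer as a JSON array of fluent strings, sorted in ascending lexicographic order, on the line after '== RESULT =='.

Work backward from the goal:
  through step 3 (grab(k4)): drop {have(k4)}, keep {open(d_kitchen_office)}, require {at(hall), key_at(k4,hall)}
    → {at(hall), key_at(k4,hall), open(d_kitchen_office)}
  through step 2 (move(lab,hall)): drop {at(hall)}, keep {key_at(k4,hall), open(d_kitchen_office)}, require {at(lab), open(d_lab_hall)}
    → {at(lab), key_at(k4,hall), open(d_kitchen_office), open(d_lab_hall)}
  through step 1 (move(office,lab)): drop {at(lab)}, keep {key_at(k4,hall), open(d_kitchen_office), open(d_lab_hall)}, require {at(office), open(d_office_lab)}
    → {at(office), key_at(k4,hall), open(d_kitchen_office), open(d_lab_hall), open(d_office_lab)}

== RESULT ==
["at(office)", "key_at(k4,hall)", "open(d_kitchen_office)", "open(d_lab_hall)", "open(d_office_lab)"]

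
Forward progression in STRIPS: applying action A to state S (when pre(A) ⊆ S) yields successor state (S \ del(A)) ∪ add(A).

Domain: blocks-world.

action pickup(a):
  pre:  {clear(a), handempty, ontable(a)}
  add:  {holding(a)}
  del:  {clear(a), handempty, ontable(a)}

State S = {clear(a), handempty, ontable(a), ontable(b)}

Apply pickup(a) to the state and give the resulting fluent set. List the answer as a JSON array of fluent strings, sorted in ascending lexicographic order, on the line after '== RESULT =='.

Progress:
  pre ⊆ S: {clear(a), handempty, ontable(a)} ⊆ S  — applicable
  S \ del = {ontable(b)}
  ∪ add   = {holding(a), ontable(b)}

== RESULT ==
["holding(a)", "ontable(b)"]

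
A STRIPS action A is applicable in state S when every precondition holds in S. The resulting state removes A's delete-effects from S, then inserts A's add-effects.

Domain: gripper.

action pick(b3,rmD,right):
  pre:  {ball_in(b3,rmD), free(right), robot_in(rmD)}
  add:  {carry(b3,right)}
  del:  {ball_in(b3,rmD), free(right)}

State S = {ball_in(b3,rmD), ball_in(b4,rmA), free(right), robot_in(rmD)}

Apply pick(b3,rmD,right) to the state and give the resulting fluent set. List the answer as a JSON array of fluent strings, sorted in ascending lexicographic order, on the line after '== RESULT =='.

Progress:
  pre ⊆ S: {ball_in(b3,rmD), free(right), robot_in(rmD)} ⊆ S  — applicable
  S \ del = {ball_in(b4,rmA), robot_in(rmD)}
  ∪ add   = {ball_in(b4,rmA), carry(b3,right), robot_in(rmD)}

== RESULT ==
["ball_in(b4,rmA)", "carry(b3,right)", "robot_in(rmD)"]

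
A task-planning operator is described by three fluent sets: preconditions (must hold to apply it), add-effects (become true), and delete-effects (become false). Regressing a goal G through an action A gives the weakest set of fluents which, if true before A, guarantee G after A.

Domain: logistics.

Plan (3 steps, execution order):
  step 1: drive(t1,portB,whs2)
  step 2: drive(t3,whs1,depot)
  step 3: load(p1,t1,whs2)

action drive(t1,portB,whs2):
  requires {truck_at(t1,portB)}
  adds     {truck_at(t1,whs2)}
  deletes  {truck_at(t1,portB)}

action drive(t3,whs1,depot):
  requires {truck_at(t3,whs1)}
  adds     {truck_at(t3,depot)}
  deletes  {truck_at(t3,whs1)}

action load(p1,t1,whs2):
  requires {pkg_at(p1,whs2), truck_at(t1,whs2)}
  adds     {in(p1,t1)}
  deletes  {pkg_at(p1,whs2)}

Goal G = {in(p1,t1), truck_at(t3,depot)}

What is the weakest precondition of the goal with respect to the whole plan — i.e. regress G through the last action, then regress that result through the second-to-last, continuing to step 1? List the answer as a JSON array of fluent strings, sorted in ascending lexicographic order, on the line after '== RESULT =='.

Work backward from the goal:
  through step 3 (load(p1,t1,whs2)): drop {in(p1,t1)}, keep {truck_at(t3,depot)}, require {pkg_at(p1,whs2), truck_at(t1,whs2)}
    → {pkg_at(p1,whs2), truck_at(t1,whs2), truck_at(t3,depot)}
  through step 2 (drive(t3,whs1,depot)): drop {truck_at(t3,depot)}, keep {pkg_at(p1,whs2), truck_at(t1,whs2)}, require {truck_at(t3,whs1)}
    → {pkg_at(p1,whs2), truck_at(t1,whs2), truck_at(t3,whs1)}
  through step 1 (drive(t1,portB,whs2)): drop {truck_at(t1,whs2)}, keep {pkg_at(p1,whs2), truck_at(t3,whs1)}, require {truck_at(t1,portB)}
    → {pkg_at(p1,whs2), truck_at(t1,portB), truck_at(t3,whs1)}

== RESULT ==
["pkg_at(p1,whs2)", "truck_at(t1,portB)", "truck_at(t3,whs1)"]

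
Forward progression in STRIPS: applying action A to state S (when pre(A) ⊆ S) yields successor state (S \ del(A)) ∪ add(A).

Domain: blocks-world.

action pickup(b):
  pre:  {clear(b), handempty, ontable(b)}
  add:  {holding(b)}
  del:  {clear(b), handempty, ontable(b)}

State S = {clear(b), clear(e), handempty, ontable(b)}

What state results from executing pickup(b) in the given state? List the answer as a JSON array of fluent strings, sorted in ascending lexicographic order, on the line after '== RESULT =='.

Compute (S \ del) ∪ add:
  pre ⊆ S: {clear(b), handempty, ontable(b)} ⊆ S  — applicable
  S \ del = {clear(e)}
  ∪ add   = {clear(e), holding(b)}

== RESULT ==
["clear(e)", "holding(b)"]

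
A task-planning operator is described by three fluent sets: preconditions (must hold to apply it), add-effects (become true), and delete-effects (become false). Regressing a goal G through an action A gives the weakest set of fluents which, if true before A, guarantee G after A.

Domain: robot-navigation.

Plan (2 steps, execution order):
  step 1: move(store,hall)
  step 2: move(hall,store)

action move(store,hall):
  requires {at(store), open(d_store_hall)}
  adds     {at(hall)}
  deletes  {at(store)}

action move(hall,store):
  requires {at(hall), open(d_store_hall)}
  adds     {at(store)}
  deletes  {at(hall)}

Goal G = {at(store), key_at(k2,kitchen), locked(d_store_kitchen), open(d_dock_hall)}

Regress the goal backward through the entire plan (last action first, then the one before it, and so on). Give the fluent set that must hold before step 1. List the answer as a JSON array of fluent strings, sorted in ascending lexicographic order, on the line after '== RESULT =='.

Work backward from the goal:
  through step 2 (move(hall,store)): drop {at(store)}, keep {key_at(k2,kitchen), locked(d_store_kitchen), open(d_dock_hall)}, require {at(hall), open(d_store_hall)}
    → {at(hall), key_at(k2,kitchen), locked(d_store_kitchen), open(d_dock_hall), open(d_store_hall)}
  through step 1 (move(store,hall)): drop {at(hall)}, keep {key_at(k2,kitchen), locked(d_store_kitchen), open(d_dock_hall), open(d_store_hall)}, require {at(store), open(d_store_hall)}
    → {at(store), key_at(k2,kitchen), locked(d_store_kitchen), open(d_dock_hall), open(d_store_hall)}

== RESULT ==
["at(store)", "key_at(k2,kitchen)", "locked(d_store_kitchen)", "open(d_dock_hall)", "open(d_store_hall)"]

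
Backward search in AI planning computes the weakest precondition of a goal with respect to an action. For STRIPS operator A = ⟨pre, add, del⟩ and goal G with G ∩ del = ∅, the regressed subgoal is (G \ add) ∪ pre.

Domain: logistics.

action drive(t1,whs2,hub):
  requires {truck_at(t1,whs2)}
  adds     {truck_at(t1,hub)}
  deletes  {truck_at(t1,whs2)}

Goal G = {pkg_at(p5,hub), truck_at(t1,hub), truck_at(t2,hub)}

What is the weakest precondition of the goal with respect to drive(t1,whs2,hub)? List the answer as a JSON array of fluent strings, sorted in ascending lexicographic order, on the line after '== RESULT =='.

Regress:
  G ∩ del = {}  (empty — regression defined)
  G \ add = {pkg_at(p5,hub), truck_at(t1,hub), truck_at(t2,hub)} \ {truck_at(t1,hub)} = {pkg_at(p5,hub), truck_at(t2,hub)}
  ∪ pre   = {pkg_at(p5,hub), truck_at(t2,hub)} ∪ {truck_at(t1,whs2)}
          = {pkg_at(p5,hub), truck_at(t1,whs2), truck_at(t2,hub)}

== RESULT ==
["pkg_at(p5,hub)", "truck_at(t1,whs2)", "truck_at(t2,hub)"]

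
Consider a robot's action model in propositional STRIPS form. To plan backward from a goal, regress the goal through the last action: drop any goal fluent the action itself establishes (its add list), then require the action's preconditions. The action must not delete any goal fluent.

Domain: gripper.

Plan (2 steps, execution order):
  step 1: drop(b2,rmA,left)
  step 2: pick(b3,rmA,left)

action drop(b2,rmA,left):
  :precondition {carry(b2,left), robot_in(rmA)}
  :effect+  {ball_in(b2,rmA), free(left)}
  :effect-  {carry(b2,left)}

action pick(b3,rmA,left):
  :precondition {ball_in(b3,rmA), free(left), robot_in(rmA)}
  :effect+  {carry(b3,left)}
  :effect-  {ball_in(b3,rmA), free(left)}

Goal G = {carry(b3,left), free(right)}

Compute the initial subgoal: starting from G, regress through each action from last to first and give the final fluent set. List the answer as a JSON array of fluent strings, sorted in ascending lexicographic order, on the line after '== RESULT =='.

Work backward from the goal:
  through step 2 (pick(b3,rmA,left)): drop {carry(b3,left)}, keep {free(right)}, require {ball_in(b3,rmA), free(left), robot_in(rmA)}
    → {ball_in(b3,rmA), free(left), free(right), robot_in(rmA)}
  through step 1 (drop(b2,rmA,left)): drop {free(left)}, keep {ball_in(b3,rmA), free(right), robot_in(rmA)}, require {carry(b2,left), robot_in(rmA)}
    → {ball_in(b3,rmA), carry(b2,left), free(right), robot_in(rmA)}

== RESULT ==
["ball_in(b3,rmA)", "carry(b2,left)", "free(right)", "robot_in(rmA)"]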